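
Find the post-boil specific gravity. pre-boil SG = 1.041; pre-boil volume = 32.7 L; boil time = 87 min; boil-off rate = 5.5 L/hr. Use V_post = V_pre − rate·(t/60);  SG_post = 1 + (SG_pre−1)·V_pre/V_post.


V_post = 32.7 − 5.5·(87/60) = 24.7250
SG_post = 1 + (1.041 − 1)·32.7/24.7250

1.0542


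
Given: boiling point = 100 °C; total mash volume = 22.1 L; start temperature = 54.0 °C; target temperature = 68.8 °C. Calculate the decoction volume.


V_dec = V_total·(T_target − T_start)/(T_boil − T_start)
V_dec = 22.1·(68.8 − 54.0)/(100 − 54.0)

7.1104 L


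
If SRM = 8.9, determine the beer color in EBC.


EBC = SRM · 1.97
EBC = 8.9 · 1.97

17.5330 EBC


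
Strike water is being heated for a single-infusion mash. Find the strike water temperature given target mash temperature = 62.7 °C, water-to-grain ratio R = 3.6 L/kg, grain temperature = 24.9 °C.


T_strike = (0.41/R)·(T_mash − T_grain) + T_mash
T_strike = (0.41/3.6)·(62.7 − 24.9) + 62.7

67.0050 °C


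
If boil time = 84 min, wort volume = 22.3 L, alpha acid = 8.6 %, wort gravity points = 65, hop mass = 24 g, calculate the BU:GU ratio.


U = 1.65·0.000125^(GP/1000)·(1−e^(−0.04t))/4.15;  IBU = (α/100)·m·U·1000/V;  BU:GU = IBU/GP
U = 1.65·0.000125^(65/1000)·(1−e^(−0.04·84))/4.15 = 0.2140
IBU = (8.6/100)·24·0.2140·1000/22.3 = 19.8055
BU:GU = 19.8055/65

0.3047


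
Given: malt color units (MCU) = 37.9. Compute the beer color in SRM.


SRM = 1.4922 · MCU^0.6859
SRM = 1.4922 · 37.9^0.6859

18.0558 SRM


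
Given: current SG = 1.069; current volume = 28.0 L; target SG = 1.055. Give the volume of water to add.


V_water = V·((SG_curr − 1)/(SG_target − 1) − 1)
V_water = 28.0·((1.069 − 1)/(1.055 − 1) − 1)

7.1273 L


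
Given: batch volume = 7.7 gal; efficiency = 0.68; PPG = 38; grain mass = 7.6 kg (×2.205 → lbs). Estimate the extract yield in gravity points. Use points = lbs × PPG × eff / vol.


lbs = 7.6 × 2.205 = 16.7580
points = 16.7580 × 38 × 0.68 / 7.7

56.2372 points


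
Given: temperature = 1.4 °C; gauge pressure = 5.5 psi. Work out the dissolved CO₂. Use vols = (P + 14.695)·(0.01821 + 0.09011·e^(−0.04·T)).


vols = (5.5 + 14.695)·(0.01821 + 0.09011·e^(−0.04·1.4))

2.0884 volumes


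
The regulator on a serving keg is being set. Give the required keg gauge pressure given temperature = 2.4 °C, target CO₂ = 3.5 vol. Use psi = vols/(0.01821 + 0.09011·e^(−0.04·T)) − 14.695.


psi = 3.5/(0.01821 + 0.09011·e^(−0.04·2.4)) − 14.695

20.2799 psi


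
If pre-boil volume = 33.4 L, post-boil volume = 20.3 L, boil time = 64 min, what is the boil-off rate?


rate = (V_pre − V_post) / (t_min/60)
rate = (33.4 − 20.3) / (64/60)

12.2812 L/hr


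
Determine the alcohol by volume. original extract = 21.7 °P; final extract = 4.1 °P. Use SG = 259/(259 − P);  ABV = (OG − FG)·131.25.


OG = 259/(259 − 21.7) = 1.0914
FG = 259/(259 − 4.1) = 1.0161
ABV = (1.0914 − 1.0161)·131.25

9.8911 % ABV


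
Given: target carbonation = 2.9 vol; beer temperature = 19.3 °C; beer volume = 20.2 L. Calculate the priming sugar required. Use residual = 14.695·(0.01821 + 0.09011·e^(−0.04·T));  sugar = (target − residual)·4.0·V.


residual = 14.695·(0.01821 + 0.09011·e^(−0.04·19.3)) = 0.8795
sugar = (2.9 − 0.8795)·4.0·20.2

163.2582 g


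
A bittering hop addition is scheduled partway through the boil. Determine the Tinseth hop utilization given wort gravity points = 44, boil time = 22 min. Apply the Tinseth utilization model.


U = 1.65·0.000125^(GP/1000) · (1 − e^(−0.04·t))/4.15
bigness = 1.65·0.000125^(44/1000) = 1.1111
boil_factor = (1 − e^(−0.04·22))/4.15 = 0.1410
U = 1.1111 · 0.1410

0.1567


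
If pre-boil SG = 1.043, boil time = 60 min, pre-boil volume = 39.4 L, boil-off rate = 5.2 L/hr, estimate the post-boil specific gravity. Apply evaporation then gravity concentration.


V_post = V_pre − rate·(t/60);  SG_post = 1 + (SG_pre−1)·V_pre/V_post
V_post = 39.4 − 5.2·(60/60) = 34.2000
SG_post = 1 + (1.043 − 1)·39.4/34.2000

1.0495


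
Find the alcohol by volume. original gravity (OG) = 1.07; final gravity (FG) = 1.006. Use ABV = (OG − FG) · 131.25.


ABV = (1.07 − 1.006) · 131.25

8.4000 % ABV


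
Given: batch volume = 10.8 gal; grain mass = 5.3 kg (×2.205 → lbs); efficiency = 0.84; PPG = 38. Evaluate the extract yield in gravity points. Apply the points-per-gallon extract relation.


points = lbs × PPG × eff / vol
lbs = 5.3 × 2.205 = 11.6865
points = 11.6865 × 38 × 0.84 / 10.8

34.5401 points


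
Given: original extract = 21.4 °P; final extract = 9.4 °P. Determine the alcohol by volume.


SG = 259/(259 − P);  ABV = (OG − FG)·131.25
OG = 259/(259 − 21.4) = 1.0901
FG = 259/(259 − 9.4) = 1.0377
ABV = (1.0901 − 1.0377)·131.25

6.8784 % ABV


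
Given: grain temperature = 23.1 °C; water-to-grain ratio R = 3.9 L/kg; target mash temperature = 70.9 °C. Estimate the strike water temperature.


T_strike = (0.41/R)·(T_mash − T_grain) + T_mash
T_strike = (0.41/3.9)·(70.9 − 23.1) + 70.9

75.9251 °C


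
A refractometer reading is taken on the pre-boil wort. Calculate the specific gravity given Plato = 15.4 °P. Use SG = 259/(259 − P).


SG = 259/(259 − 15.4)

1.0632


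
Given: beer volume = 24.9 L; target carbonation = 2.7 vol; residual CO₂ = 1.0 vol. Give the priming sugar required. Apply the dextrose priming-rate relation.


sugar = (target − residual)·4.0·V
sugar = (2.7 − 1.0)·4.0·24.9

169.3200 g


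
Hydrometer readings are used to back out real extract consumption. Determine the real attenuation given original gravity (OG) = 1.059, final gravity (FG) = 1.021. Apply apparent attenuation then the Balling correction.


AA = (OG−FG)/(OG−1)·100;  RA = AA·0.8192
AA = (1.059 − 1.021)/(1.059 − 1)·100 = 64.4068
RA = 64.4068·0.8192

52.7620 %


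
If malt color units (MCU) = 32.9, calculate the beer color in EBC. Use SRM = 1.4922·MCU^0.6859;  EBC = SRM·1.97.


SRM = 1.4922·32.9^0.6859 = 16.3860
EBC = 16.3860·1.97

32.2803 EBC


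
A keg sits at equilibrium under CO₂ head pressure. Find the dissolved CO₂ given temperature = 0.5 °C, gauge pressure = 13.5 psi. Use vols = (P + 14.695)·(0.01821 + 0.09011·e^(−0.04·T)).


vols = (13.5 + 14.695)·(0.01821 + 0.09011·e^(−0.04·0.5))

3.0038 volumes


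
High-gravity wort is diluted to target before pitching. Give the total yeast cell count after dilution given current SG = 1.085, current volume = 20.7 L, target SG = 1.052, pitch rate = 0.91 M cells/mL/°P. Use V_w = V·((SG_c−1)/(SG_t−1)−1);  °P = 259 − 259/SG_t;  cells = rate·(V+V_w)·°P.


V_w = 20.7·((1.085−1)/(1.052−1)−1) = 13.1365
V_final = 20.7 + 13.1365 = 33.8365
°P = 259 − 259/1.052 = 12.8023
cells = 0.91·33.8365·12.8023

394.1982 billion cells


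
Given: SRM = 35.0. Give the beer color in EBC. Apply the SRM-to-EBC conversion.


EBC = SRM · 1.97
EBC = 35.0 · 1.97

68.9500 EBC


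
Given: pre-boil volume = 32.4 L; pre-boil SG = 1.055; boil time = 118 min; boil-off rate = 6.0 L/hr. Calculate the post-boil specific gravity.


V_post = V_pre − rate·(t/60);  SG_post = 1 + (SG_pre−1)·V_pre/V_post
V_post = 32.4 − 6.0·(118/60) = 20.6000
SG_post = 1 + (1.055 − 1)·32.4/20.6000

1.0865


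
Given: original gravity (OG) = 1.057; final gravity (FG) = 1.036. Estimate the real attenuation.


AA = (OG−FG)/(OG−1)·100;  RA = AA·0.8192
AA = (1.057 − 1.036)/(1.057 − 1)·100 = 36.8421
RA = 36.8421·0.8192

30.1811 %


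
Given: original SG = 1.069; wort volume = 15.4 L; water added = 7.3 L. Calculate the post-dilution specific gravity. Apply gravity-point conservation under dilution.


SG_new = 1 + (SG_old − 1)·V_old/(V_old + V_water)
pts = (1.069 − 1)·1000·15.4/(15.4 + 7.3) = 46.8106
SG_new = 1 + 46.8106/1000

1.0468


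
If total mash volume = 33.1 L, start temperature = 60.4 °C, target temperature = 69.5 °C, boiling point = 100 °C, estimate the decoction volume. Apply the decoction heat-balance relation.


V_dec = V_total·(T_target − T_start)/(T_boil − T_start)
V_dec = 33.1·(69.5 − 60.4)/(100 − 60.4)

7.6063 L


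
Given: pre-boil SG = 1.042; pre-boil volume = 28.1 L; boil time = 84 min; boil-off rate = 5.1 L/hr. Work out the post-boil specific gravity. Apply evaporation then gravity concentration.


V_post = V_pre − rate·(t/60);  SG_post = 1 + (SG_pre−1)·V_pre/V_post
V_post = 28.1 − 5.1·(84/60) = 20.9600
SG_post = 1 + (1.042 − 1)·28.1/20.9600

1.0563


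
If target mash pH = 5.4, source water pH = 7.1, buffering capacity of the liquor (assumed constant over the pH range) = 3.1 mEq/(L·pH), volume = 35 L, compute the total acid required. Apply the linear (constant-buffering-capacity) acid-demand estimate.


acid = buffering capacity · (pH_source − pH_target) · V
acid = 3.1 · (7.1 − 5.4) · 35

184.4500 mEq


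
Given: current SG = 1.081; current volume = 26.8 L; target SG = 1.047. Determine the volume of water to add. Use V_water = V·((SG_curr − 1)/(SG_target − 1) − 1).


V_water = 26.8·((1.081 − 1)/(1.047 − 1) − 1)

19.3872 L


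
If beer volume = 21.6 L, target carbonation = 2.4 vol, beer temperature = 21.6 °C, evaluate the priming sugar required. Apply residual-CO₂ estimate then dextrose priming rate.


residual = 14.695·(0.01821 + 0.09011·e^(−0.04·T));  sugar = (target − residual)·4.0·V
residual = 14.695·(0.01821 + 0.09011·e^(−0.04·21.6)) = 0.8257
sugar = (2.4 − 0.8257)·4.0·21.6

136.0199 g


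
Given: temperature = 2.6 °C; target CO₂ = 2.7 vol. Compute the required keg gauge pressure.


psi = vols/(0.01821 + 0.09011·e^(−0.04·T)) − 14.695
psi = 2.7/(0.01821 + 0.09011·e^(−0.04·2.6)) − 14.695

12.4627 psi


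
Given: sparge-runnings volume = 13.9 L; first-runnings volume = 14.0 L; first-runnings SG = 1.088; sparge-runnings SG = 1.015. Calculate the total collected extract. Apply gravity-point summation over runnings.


total = Σ (SG_i − 1)·1000·V_i
first = (1.088 − 1)·1000·14.0 = 1232.0000
sparge = (1.015 − 1)·1000·13.9 = 208.5000
total = 1232.0000 + 208.5000

1440.5000 gravity·L


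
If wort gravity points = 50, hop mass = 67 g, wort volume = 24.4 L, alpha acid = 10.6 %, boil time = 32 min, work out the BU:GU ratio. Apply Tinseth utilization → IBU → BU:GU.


U = 1.65·0.000125^(GP/1000)·(1−e^(−0.04t))/4.15;  IBU = (α/100)·m·U·1000/V;  BU:GU = IBU/GP
U = 1.65·0.000125^(50/1000)·(1−e^(−0.04·32))/4.15 = 0.1831
IBU = (10.6/100)·67·0.1831·1000/24.4 = 53.3073
BU:GU = 53.3073/50

1.0661


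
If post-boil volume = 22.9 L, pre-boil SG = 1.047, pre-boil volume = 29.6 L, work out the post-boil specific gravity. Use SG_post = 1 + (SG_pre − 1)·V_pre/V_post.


pts_pre = (1.047 − 1)·1000 = 47.0000
pts_post = 47.0000·29.6/22.9 = 60.7511
SG_post = 1 + 60.7511/1000

1.0608


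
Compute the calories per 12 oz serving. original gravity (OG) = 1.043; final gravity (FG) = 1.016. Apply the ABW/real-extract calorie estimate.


ABW = (OG−FG)·131.25·0.79/FG;  °P = 259 − 259/SG (for OG→OE and FG→AE);  RE = 0.1808·OE + 0.8192·AE;  Cal = (6.9·ABW + 4·(RE−0.1))·FG·3.55
ABW = (1.043 − 1.016)·131.25·0.79/1.016 = 2.7555
OE = 259 − 259/1.043 = 10.6779 °P
AE = 259 − 259/1.016 = 4.0787 °P
RE = 0.1808·10.6779 + 0.8192·4.0787 = 5.2719 °P
Cal = (6.9·2.7555 + 4·(5.2719−0.1))·1.016·3.55

143.1907 kcal


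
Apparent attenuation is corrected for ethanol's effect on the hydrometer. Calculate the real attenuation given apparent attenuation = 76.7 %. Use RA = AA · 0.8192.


RA = 76.7 · 0.8192

62.8326 %


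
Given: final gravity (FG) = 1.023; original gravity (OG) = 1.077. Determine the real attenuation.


AA = (OG−FG)/(OG−1)·100;  RA = AA·0.8192
AA = (1.077 − 1.023)/(1.077 − 1)·100 = 70.1299
RA = 70.1299·0.8192

57.4504 %


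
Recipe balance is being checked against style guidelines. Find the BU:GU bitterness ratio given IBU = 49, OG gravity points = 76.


BU:GU = IBU / OG_points
BU:GU = 49 / 76

0.6447


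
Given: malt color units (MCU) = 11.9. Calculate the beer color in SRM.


SRM = 1.4922 · MCU^0.6859
SRM = 1.4922 · 11.9^0.6859

8.1573 SRM


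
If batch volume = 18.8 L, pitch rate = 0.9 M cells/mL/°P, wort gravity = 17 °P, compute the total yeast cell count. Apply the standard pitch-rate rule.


cells (billions) = rate · V_L · °P
cells = 0.9 · 18.8 · 17

287.6400 billion cells


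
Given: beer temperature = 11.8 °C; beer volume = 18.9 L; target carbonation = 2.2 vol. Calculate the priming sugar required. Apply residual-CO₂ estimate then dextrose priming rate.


residual = 14.695·(0.01821 + 0.09011·e^(−0.04·T));  sugar = (target − residual)·4.0·V
residual = 14.695·(0.01821 + 0.09011·e^(−0.04·11.8)) = 1.0935
sugar = (2.2 − 1.0935)·4.0·18.9

83.6477 g


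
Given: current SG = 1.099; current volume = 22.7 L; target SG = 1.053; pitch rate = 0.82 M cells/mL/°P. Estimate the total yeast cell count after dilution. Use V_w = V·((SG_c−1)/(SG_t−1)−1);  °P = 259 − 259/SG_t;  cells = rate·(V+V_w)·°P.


V_w = 22.7·((1.099−1)/(1.053−1)−1) = 19.7019
V_final = 22.7 + 19.7019 = 42.4019
°P = 259 − 259/1.053 = 13.0361
cells = 0.82·42.4019·13.0361

453.2589 billion cells


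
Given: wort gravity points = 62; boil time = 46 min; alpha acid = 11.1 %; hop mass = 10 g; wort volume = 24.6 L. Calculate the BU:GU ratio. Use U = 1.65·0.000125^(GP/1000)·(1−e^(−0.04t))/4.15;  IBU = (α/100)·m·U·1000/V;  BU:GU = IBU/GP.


U = 1.65·0.000125^(62/1000)·(1−e^(−0.04·46))/4.15 = 0.1916
IBU = (11.1/100)·10·0.1916·1000/24.6 = 8.6442
BU:GU = 8.6442/62

0.1394


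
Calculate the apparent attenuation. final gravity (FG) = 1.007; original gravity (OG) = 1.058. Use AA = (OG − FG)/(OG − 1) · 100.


AA = (1.058 − 1.007)/(1.058 − 1) · 100

87.9310 %


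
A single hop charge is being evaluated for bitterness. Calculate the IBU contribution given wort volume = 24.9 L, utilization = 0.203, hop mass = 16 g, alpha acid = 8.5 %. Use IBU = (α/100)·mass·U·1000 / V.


IBU = (8.5/100)·16·0.203·1000 / 24.9

11.0876 IBU


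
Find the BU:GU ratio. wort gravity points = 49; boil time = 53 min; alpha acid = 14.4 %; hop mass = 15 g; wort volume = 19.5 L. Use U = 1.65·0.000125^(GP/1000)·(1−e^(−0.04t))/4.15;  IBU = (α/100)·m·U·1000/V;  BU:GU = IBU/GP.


U = 1.65·0.000125^(49/1000)·(1−e^(−0.04·53))/4.15 = 0.2252
IBU = (14.4/100)·15·0.2252·1000/19.5 = 24.9500
BU:GU = 24.9500/49

0.5092


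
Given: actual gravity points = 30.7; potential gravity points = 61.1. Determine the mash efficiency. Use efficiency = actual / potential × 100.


efficiency = 30.7 / 61.1 × 100

50.2455 %


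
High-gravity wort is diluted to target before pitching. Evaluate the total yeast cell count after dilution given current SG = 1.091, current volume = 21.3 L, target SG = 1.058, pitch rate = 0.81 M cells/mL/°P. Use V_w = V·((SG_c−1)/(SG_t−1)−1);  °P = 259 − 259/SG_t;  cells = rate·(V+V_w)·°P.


V_w = 21.3·((1.091−1)/(1.058−1)−1) = 12.1190
V_final = 21.3 + 12.1190 = 33.4190
°P = 259 − 259/1.058 = 14.1985
cells = 0.81·33.4190·14.1985

384.3440 billion cells


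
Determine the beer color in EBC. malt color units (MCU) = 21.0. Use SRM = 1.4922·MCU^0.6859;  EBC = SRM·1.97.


SRM = 1.4922·21.0^0.6859 = 12.0431
EBC = 12.0431·1.97

23.7249 EBC


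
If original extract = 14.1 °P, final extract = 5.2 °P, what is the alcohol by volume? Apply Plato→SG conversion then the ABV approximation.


SG = 259/(259 − P);  ABV = (OG − FG)·131.25
OG = 259/(259 − 14.1) = 1.0576
FG = 259/(259 − 5.2) = 1.0205
ABV = (1.0576 − 1.0205)·131.25

4.8675 % ABV


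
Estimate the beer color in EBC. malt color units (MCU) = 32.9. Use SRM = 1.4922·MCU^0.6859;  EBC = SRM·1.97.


SRM = 1.4922·32.9^0.6859 = 16.3860
EBC = 16.3860·1.97

32.2803 EBC


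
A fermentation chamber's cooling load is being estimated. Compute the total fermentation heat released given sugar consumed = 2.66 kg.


Q = m_sugar · 590 kJ/kg
Q = 2.66 · 590

1569.4000 kJ


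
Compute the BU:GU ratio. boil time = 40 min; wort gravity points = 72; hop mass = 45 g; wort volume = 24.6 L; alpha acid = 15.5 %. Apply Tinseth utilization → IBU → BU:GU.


U = 1.65·0.000125^(GP/1000)·(1−e^(−0.04t))/4.15;  IBU = (α/100)·m·U·1000/V;  BU:GU = IBU/GP
U = 1.65·0.000125^(72/1000)·(1−e^(−0.04·40))/4.15 = 0.1661
IBU = (15.5/100)·45·0.1661·1000/24.6 = 47.1066
BU:GU = 47.1066/72

0.6543


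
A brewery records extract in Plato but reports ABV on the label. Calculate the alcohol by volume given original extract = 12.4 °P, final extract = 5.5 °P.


SG = 259/(259 − P);  ABV = (OG − FG)·131.25
OG = 259/(259 − 12.4) = 1.0503
FG = 259/(259 − 5.5) = 1.0217
ABV = (1.0503 − 1.0217)·131.25

3.7521 % ABV


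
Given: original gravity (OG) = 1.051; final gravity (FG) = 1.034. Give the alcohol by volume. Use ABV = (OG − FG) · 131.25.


ABV = (1.051 − 1.034) · 131.25

2.2312 % ABV


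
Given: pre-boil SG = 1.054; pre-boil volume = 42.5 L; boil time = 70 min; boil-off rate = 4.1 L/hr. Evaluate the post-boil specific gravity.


V_post = V_pre − rate·(t/60);  SG_post = 1 + (SG_pre−1)·V_pre/V_post
V_post = 42.5 − 4.1·(70/60) = 37.7167
SG_post = 1 + (1.054 − 1)·42.5/37.7167

1.0608


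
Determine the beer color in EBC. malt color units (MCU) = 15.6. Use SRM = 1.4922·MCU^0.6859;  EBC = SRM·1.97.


SRM = 1.4922·15.6^0.6859 = 9.8218
EBC = 9.8218·1.97

19.3490 EBC


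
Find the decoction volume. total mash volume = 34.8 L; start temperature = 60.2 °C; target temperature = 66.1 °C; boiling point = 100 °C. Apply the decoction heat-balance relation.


V_dec = V_total·(T_target − T_start)/(T_boil − T_start)
V_dec = 34.8·(66.1 − 60.2)/(100 − 60.2)

5.1588 L


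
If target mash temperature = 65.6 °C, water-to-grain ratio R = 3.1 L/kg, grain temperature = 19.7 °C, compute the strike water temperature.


T_strike = (0.41/R)·(T_mash − T_grain) + T_mash
T_strike = (0.41/3.1)·(65.6 − 19.7) + 65.6

71.6706 °C


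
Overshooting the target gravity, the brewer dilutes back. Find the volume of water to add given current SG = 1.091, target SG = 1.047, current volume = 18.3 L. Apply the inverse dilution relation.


V_water = V·((SG_curr − 1)/(SG_target − 1) − 1)
V_water = 18.3·((1.091 − 1)/(1.047 − 1) − 1)

17.1319 L


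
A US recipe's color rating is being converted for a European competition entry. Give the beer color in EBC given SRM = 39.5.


EBC = SRM · 1.97
EBC = 39.5 · 1.97

77.8150 EBC


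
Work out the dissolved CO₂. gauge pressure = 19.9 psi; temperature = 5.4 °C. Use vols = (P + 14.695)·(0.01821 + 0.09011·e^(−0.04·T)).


vols = (19.9 + 14.695)·(0.01821 + 0.09011·e^(−0.04·5.4))

3.1417 volumes


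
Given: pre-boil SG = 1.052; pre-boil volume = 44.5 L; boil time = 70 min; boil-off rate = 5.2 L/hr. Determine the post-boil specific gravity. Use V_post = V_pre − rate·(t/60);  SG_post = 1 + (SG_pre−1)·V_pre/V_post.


V_post = 44.5 − 5.2·(70/60) = 38.4333
SG_post = 1 + (1.052 − 1)·44.5/38.4333

1.0602


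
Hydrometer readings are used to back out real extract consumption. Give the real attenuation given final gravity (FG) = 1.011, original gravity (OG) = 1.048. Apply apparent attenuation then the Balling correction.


AA = (OG−FG)/(OG−1)·100;  RA = AA·0.8192
AA = (1.048 − 1.011)/(1.048 − 1)·100 = 77.0833
RA = 77.0833·0.8192

63.1467 %


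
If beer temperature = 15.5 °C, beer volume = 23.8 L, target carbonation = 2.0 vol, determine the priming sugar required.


residual = 14.695·(0.01821 + 0.09011·e^(−0.04·T));  sugar = (target − residual)·4.0·V
residual = 14.695·(0.01821 + 0.09011·e^(−0.04·15.5)) = 0.9799
sugar = (2.0 − 0.9799)·4.0·23.8

97.1112 g


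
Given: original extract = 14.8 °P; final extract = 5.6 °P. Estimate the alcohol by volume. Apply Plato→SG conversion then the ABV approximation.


SG = 259/(259 − P);  ABV = (OG − FG)·131.25
OG = 259/(259 − 14.8) = 1.0606
FG = 259/(259 − 5.6) = 1.0221
ABV = (1.0606 − 1.0221)·131.25

5.0540 % ABV


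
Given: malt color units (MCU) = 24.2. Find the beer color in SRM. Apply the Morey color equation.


SRM = 1.4922 · MCU^0.6859
SRM = 1.4922 · 24.2^0.6859

13.2735 SRM


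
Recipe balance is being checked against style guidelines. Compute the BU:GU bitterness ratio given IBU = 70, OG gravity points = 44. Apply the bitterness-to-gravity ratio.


BU:GU = IBU / OG_points
BU:GU = 70 / 44

1.5909


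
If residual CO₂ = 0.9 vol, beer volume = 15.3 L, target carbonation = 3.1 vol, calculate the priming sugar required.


sugar = (target − residual)·4.0·V
sugar = (3.1 − 0.9)·4.0·15.3

134.6400 g


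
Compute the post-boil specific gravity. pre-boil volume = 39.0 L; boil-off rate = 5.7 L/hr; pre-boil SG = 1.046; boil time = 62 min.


V_post = V_pre − rate·(t/60);  SG_post = 1 + (SG_pre−1)·V_pre/V_post
V_post = 39.0 − 5.7·(62/60) = 33.1100
SG_post = 1 + (1.046 − 1)·39.0/33.1100

1.0542


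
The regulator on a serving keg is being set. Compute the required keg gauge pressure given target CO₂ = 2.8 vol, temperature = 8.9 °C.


psi = vols/(0.01821 + 0.09011·e^(−0.04·T)) − 14.695
psi = 2.8/(0.01821 + 0.09011·e^(−0.04·8.9)) − 14.695

19.7328 psi


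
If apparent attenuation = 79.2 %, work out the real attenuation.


RA = AA · 0.8192
RA = 79.2 · 0.8192

64.8806 %


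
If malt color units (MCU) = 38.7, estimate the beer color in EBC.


SRM = 1.4922·MCU^0.6859;  EBC = SRM·1.97
SRM = 1.4922·38.7^0.6859 = 18.3163
EBC = 18.3163·1.97

36.0831 EBC


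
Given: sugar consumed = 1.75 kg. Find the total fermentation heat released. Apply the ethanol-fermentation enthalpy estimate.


Q = m_sugar · 590 kJ/kg
Q = 1.75 · 590

1032.5000 kJ


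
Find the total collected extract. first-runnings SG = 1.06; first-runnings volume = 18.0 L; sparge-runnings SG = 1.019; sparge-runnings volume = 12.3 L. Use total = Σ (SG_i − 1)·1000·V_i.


first = (1.06 − 1)·1000·18.0 = 1080.0000
sparge = (1.019 − 1)·1000·12.3 = 233.7000
total = 1080.0000 + 233.7000

1313.7000 gravity·L


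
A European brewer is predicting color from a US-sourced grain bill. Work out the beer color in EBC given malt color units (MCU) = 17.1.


SRM = 1.4922·MCU^0.6859;  EBC = SRM·1.97
SRM = 1.4922·17.1^0.6859 = 10.4602
EBC = 10.4602·1.97

20.6066 EBC


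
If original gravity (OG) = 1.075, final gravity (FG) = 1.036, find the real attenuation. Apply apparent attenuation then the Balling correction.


AA = (OG−FG)/(OG−1)·100;  RA = AA·0.8192
AA = (1.075 − 1.036)/(1.075 − 1)·100 = 52.0000
RA = 52.0000·0.8192

42.5984 %


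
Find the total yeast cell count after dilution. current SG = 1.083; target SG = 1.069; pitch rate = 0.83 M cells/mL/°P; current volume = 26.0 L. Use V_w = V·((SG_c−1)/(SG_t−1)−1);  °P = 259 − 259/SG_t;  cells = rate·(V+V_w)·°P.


V_w = 26.0·((1.083−1)/(1.069−1)−1) = 5.2754
V_final = 26.0 + 5.2754 = 31.2754
°P = 259 − 259/1.069 = 16.7175
cells = 0.83·31.2754·16.7175

433.9619 billion cells


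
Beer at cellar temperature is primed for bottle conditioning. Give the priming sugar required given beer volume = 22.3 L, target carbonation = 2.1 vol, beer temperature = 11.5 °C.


residual = 14.695·(0.01821 + 0.09011·e^(−0.04·T));  sugar = (target − residual)·4.0·V
residual = 14.695·(0.01821 + 0.09011·e^(−0.04·11.5)) = 1.1035
sugar = (2.1 − 1.1035)·4.0·22.3

88.8860 g


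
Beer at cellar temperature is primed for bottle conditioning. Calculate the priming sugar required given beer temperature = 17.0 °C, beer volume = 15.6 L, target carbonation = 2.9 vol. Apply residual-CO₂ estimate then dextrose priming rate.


residual = 14.695·(0.01821 + 0.09011·e^(−0.04·T));  sugar = (target − residual)·4.0·V
residual = 14.695·(0.01821 + 0.09011·e^(−0.04·17.0)) = 0.9384
sugar = (2.9 − 0.9384)·4.0·15.6

122.4013 g


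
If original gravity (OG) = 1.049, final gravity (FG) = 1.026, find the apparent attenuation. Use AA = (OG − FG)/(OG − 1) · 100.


AA = (1.049 − 1.026)/(1.049 − 1) · 100

46.9388 %


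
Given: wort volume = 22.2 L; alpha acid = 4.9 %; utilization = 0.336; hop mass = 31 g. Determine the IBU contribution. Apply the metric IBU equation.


IBU = (α/100)·mass·U·1000 / V
IBU = (4.9/100)·31·0.336·1000 / 22.2

22.9903 IBU


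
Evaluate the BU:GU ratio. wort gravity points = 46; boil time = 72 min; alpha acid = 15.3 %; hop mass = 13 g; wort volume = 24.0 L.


U = 1.65·0.000125^(GP/1000)·(1−e^(−0.04t))/4.15;  IBU = (α/100)·m·U·1000/V;  BU:GU = IBU/GP
U = 1.65·0.000125^(46/1000)·(1−e^(−0.04·72))/4.15 = 0.2482
IBU = (15.3/100)·13·0.2482·1000/24.0 = 20.5697
BU:GU = 20.5697/46

0.4472


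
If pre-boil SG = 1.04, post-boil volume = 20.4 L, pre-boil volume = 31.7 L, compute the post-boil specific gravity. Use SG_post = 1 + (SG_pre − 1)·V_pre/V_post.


pts_pre = (1.04 − 1)·1000 = 40.0000
pts_post = 40.0000·31.7/20.4 = 62.1569
SG_post = 1 + 62.1569/1000

1.0622


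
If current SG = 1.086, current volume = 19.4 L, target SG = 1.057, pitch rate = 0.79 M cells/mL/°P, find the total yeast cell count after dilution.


V_w = V·((SG_c−1)/(SG_t−1)−1);  °P = 259 − 259/SG_t;  cells = rate·(V+V_w)·°P
V_w = 19.4·((1.086−1)/(1.057−1)−1) = 9.8702
V_final = 19.4 + 9.8702 = 29.2702
°P = 259 − 259/1.057 = 13.9669
cells = 0.79·29.2702·13.9669

322.9625 billion cells


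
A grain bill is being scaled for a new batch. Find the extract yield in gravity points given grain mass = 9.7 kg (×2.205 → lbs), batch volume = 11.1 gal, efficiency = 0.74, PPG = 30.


points = lbs × PPG × eff / vol
lbs = 9.7 × 2.205 = 21.3885
points = 21.3885 × 30 × 0.74 / 11.1

42.7770 points


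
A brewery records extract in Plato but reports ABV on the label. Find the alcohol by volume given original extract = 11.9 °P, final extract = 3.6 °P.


SG = 259/(259 − P);  ABV = (OG − FG)·131.25
OG = 259/(259 − 11.9) = 1.0482
FG = 259/(259 − 3.6) = 1.0141
ABV = (1.0482 − 1.0141)·131.25

4.4708 % ABV


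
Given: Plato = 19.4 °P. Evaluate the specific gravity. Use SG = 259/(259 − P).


SG = 259/(259 − 19.4)

1.0810


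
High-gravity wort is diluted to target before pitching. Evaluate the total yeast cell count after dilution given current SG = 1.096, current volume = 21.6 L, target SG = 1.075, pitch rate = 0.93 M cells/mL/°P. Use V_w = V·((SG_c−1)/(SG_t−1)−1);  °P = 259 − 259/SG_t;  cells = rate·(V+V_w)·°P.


V_w = 21.6·((1.096−1)/(1.075−1)−1) = 6.0480
V_final = 21.6 + 6.0480 = 27.6480
°P = 259 − 259/1.075 = 18.0698
cells = 0.93·27.6480·18.0698

464.6214 billion cells


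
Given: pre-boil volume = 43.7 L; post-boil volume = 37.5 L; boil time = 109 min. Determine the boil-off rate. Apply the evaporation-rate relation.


rate = (V_pre − V_post) / (t_min/60)
rate = (43.7 − 37.5) / (109/60)

3.4128 L/hr


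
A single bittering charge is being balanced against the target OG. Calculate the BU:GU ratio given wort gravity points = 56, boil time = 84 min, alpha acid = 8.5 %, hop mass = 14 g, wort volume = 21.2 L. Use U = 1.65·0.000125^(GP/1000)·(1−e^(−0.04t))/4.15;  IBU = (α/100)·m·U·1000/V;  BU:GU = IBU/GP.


U = 1.65·0.000125^(56/1000)·(1−e^(−0.04·84))/4.15 = 0.2320
IBU = (8.5/100)·14·0.2320·1000/21.2 = 13.0233
BU:GU = 13.0233/56

0.2326


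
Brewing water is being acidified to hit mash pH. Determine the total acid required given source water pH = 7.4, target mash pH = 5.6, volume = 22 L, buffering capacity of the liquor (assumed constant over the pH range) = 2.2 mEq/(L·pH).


acid = buffering capacity · (pH_source − pH_target) · V
acid = 2.2 · (7.4 − 5.6) · 22

87.1200 mEq


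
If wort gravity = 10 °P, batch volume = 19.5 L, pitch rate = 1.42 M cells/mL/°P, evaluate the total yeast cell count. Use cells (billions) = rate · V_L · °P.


cells = 1.42 · 19.5 · 10

276.9000 billion cells


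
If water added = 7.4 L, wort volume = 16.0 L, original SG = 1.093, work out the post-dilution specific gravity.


SG_new = 1 + (SG_old − 1)·V_old/(V_old + V_water)
pts = (1.093 − 1)·1000·16.0/(16.0 + 7.4) = 63.5897
SG_new = 1 + 63.5897/1000

1.0636


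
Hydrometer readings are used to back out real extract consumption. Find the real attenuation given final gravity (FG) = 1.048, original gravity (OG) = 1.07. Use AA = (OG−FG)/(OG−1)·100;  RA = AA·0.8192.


AA = (1.07 − 1.048)/(1.07 − 1)·100 = 31.4286
RA = 31.4286·0.8192

25.7463 %


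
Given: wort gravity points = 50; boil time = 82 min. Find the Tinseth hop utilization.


U = 1.65·0.000125^(GP/1000) · (1 − e^(−0.04·t))/4.15
bigness = 1.65·0.000125^(50/1000) = 1.0528
boil_factor = (1 − e^(−0.04·82))/4.15 = 0.2319
U = 1.0528 · 0.2319

0.2441


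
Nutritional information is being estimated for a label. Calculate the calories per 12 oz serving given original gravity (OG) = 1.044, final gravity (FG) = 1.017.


ABW = (OG−FG)·131.25·0.79/FG;  °P = 259 − 259/SG (for OG→OE and FG→AE);  RE = 0.1808·OE + 0.8192·AE;  Cal = (6.9·ABW + 4·(RE−0.1))·FG·3.55
ABW = (1.044 − 1.017)·131.25·0.79/1.017 = 2.7528
OE = 259 − 259/1.044 = 10.9157 °P
AE = 259 − 259/1.017 = 4.3294 °P
RE = 0.1808·10.9157 + 0.8192·4.3294 = 5.5202 °P
Cal = (6.9·2.7528 + 4·(5.5202−0.1))·1.017·3.55

146.8506 kcal


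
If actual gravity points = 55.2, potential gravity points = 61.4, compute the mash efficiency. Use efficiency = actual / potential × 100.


efficiency = 55.2 / 61.4 × 100

89.9023 %


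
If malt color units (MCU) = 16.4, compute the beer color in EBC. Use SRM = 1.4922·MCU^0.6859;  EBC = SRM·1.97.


SRM = 1.4922·16.4^0.6859 = 10.1646
EBC = 10.1646·1.97

20.0242 EBC


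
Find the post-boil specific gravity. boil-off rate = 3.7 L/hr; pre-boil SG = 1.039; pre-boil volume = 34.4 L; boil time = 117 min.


V_post = V_pre − rate·(t/60);  SG_post = 1 + (SG_pre−1)·V_pre/V_post
V_post = 34.4 − 3.7·(117/60) = 27.1850
SG_post = 1 + (1.039 − 1)·34.4/27.1850

1.0494


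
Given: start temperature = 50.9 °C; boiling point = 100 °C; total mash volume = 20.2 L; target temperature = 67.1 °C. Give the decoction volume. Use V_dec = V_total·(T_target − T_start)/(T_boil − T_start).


V_dec = 20.2·(67.1 − 50.9)/(100 − 50.9)

6.6648 L


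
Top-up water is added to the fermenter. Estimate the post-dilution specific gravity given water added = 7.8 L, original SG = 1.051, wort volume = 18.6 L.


SG_new = 1 + (SG_old − 1)·V_old/(V_old + V_water)
pts = (1.051 − 1)·1000·18.6/(18.6 + 7.8) = 35.9318
SG_new = 1 + 35.9318/1000

1.0359


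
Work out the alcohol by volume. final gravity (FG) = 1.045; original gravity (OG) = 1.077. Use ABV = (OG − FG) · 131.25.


ABV = (1.077 − 1.045) · 131.25

4.2000 % ABV


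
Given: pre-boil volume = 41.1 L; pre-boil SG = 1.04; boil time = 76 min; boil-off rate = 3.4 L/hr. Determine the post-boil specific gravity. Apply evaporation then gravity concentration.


V_post = V_pre − rate·(t/60);  SG_post = 1 + (SG_pre−1)·V_pre/V_post
V_post = 41.1 − 3.4·(76/60) = 36.7933
SG_post = 1 + (1.04 − 1)·41.1/36.7933

1.0447


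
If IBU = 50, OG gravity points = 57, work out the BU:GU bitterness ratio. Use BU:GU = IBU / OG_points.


BU:GU = 50 / 57

0.8772


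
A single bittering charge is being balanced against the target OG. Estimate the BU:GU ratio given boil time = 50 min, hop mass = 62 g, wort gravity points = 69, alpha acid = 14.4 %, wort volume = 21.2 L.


U = 1.65·0.000125^(GP/1000)·(1−e^(−0.04t))/4.15;  IBU = (α/100)·m·U·1000/V;  BU:GU = IBU/GP
U = 1.65·0.000125^(69/1000)·(1−e^(−0.04·50))/4.15 = 0.1849
IBU = (14.4/100)·62·0.1849·1000/21.2 = 77.8733
BU:GU = 77.8733/69

1.1286


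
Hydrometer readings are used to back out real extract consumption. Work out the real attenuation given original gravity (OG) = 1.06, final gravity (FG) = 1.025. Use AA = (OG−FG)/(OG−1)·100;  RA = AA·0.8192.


AA = (1.06 − 1.025)/(1.06 − 1)·100 = 58.3333
RA = 58.3333·0.8192

47.7867 %


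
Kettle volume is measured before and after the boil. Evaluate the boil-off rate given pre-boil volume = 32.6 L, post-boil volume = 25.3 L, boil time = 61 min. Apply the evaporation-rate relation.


rate = (V_pre − V_post) / (t_min/60)
rate = (32.6 − 25.3) / (61/60)

7.1803 L/hr


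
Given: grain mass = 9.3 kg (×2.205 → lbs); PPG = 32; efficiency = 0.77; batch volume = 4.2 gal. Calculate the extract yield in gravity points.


points = lbs × PPG × eff / vol
lbs = 9.3 × 2.205 = 20.5065
points = 20.5065 × 32 × 0.77 / 4.2

120.3048 points


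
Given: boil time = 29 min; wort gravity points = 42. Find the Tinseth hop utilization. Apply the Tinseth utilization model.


U = 1.65·0.000125^(GP/1000) · (1 − e^(−0.04·t))/4.15
bigness = 1.65·0.000125^(42/1000) = 1.1312
boil_factor = (1 − e^(−0.04·29))/4.15 = 0.1654
U = 1.1312 · 0.1654

0.1871


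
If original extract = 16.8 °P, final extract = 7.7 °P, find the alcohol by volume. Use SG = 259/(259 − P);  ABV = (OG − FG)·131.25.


OG = 259/(259 − 16.8) = 1.0694
FG = 259/(259 − 7.7) = 1.0306
ABV = (1.0694 − 1.0306)·131.25

5.0825 % ABV


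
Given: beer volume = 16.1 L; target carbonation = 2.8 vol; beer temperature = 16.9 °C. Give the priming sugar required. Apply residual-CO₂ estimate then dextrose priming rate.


residual = 14.695·(0.01821 + 0.09011·e^(−0.04·T));  sugar = (target − residual)·4.0·V
residual = 14.695·(0.01821 + 0.09011·e^(−0.04·16.9)) = 0.9411
sugar = (2.8 − 0.9411)·4.0·16.1

119.7112 g


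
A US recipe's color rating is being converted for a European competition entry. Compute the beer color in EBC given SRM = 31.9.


EBC = SRM · 1.97
EBC = 31.9 · 1.97

62.8430 EBC


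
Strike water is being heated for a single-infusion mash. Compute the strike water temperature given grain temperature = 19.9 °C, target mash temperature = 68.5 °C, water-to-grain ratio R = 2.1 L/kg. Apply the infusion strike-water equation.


T_strike = (0.41/R)·(T_mash − T_grain) + T_mash
T_strike = (0.41/2.1)·(68.5 − 19.9) + 68.5

77.9886 °C


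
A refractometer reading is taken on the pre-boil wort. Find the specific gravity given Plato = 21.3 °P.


SG = 259/(259 − P)
SG = 259/(259 − 21.3)

1.0896


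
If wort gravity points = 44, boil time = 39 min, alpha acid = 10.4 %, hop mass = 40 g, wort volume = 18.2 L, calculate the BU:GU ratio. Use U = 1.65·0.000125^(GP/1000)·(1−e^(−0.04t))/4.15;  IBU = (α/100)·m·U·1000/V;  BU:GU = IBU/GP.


U = 1.65·0.000125^(44/1000)·(1−e^(−0.04·39))/4.15 = 0.2115
IBU = (10.4/100)·40·0.2115·1000/18.2 = 48.3364
BU:GU = 48.3364/44

1.0986


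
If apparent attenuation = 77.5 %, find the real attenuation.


RA = AA · 0.8192
RA = 77.5 · 0.8192

63.4880 %


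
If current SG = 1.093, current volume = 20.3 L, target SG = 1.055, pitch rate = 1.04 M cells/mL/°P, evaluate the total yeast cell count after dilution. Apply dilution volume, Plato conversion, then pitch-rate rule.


V_w = V·((SG_c−1)/(SG_t−1)−1);  °P = 259 − 259/SG_t;  cells = rate·(V+V_w)·°P
V_w = 20.3·((1.093−1)/(1.055−1)−1) = 14.0255
V_final = 20.3 + 14.0255 = 34.3255
°P = 259 − 259/1.055 = 13.5024
cells = 1.04·34.3255·13.5024

482.0140 billion cells


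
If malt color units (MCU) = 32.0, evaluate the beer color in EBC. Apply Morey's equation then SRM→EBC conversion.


SRM = 1.4922·MCU^0.6859;  EBC = SRM·1.97
SRM = 1.4922·32.0^0.6859 = 16.0772
EBC = 16.0772·1.97

31.6720 EBC


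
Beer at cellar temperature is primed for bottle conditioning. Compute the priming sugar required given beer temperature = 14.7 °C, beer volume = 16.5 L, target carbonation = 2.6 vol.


residual = 14.695·(0.01821 + 0.09011·e^(−0.04·T));  sugar = (target − residual)·4.0·V
residual = 14.695·(0.01821 + 0.09011·e^(−0.04·14.7)) = 1.0031
sugar = (2.6 − 1.0031)·4.0·16.5

105.3963 g


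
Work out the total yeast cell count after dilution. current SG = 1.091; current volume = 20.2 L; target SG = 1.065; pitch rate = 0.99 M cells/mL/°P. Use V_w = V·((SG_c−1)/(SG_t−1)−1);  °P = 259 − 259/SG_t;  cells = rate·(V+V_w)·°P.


V_w = 20.2·((1.091−1)/(1.065−1)−1) = 8.0800
V_final = 20.2 + 8.0800 = 28.2800
°P = 259 − 259/1.065 = 15.8075
cells = 0.99·28.2800·15.8075

442.5661 billion cells


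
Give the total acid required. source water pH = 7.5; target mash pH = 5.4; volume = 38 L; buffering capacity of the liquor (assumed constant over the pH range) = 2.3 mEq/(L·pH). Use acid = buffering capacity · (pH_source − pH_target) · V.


acid = 2.3 · (7.5 − 5.4) · 38

183.5400 mEq


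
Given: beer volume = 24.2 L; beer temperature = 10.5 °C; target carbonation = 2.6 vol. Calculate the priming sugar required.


residual = 14.695·(0.01821 + 0.09011·e^(−0.04·T));  sugar = (target − residual)·4.0·V
residual = 14.695·(0.01821 + 0.09011·e^(−0.04·10.5)) = 1.1376
sugar = (2.6 − 1.1376)·4.0·24.2

141.5569 g


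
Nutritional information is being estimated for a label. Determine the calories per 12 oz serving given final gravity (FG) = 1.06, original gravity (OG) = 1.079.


ABW = (OG−FG)·131.25·0.79/FG;  °P = 259 − 259/SG (for OG→OE and FG→AE);  RE = 0.1808·OE + 0.8192·AE;  Cal = (6.9·ABW + 4·(RE−0.1))·FG·3.55
ABW = (1.079 − 1.06)·131.25·0.79/1.06 = 1.8585
OE = 259 − 259/1.079 = 18.9629 °P
AE = 259 − 259/1.06 = 14.6604 °P
RE = 0.1808·18.9629 + 0.8192·14.6604 = 15.4383 °P
Cal = (6.9·1.8585 + 4·(15.4383−0.1))·1.06·3.55

279.1285 kcal


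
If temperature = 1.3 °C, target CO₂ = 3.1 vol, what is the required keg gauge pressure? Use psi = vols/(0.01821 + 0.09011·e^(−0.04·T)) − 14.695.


psi = 3.1/(0.01821 + 0.09011·e^(−0.04·1.3)) − 14.695

15.1834 psi


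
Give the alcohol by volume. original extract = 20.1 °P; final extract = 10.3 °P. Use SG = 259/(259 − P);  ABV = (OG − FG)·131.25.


OG = 259/(259 − 20.1) = 1.0841
FG = 259/(259 − 10.3) = 1.0414
ABV = (1.0841 − 1.0414)·131.25

5.6070 % ABV


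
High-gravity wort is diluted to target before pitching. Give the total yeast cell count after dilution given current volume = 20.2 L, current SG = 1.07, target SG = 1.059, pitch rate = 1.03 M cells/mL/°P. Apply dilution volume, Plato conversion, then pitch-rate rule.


V_w = V·((SG_c−1)/(SG_t−1)−1);  °P = 259 − 259/SG_t;  cells = rate·(V+V_w)·°P
V_w = 20.2·((1.07−1)/(1.059−1)−1) = 3.7661
V_final = 20.2 + 3.7661 = 23.9661
°P = 259 − 259/1.059 = 14.4297
cells = 1.03·23.9661·14.4297

356.1971 billion cells


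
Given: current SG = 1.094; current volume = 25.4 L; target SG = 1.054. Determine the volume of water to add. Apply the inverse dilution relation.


V_water = V·((SG_curr − 1)/(SG_target − 1) − 1)
V_water = 25.4·((1.094 − 1)/(1.054 − 1) − 1)

18.8148 L


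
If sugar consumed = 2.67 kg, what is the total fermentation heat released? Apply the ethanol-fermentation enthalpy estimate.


Q = m_sugar · 590 kJ/kg
Q = 2.67 · 590

1575.3000 kJ


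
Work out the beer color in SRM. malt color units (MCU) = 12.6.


SRM = 1.4922 · MCU^0.6859
SRM = 1.4922 · 12.6^0.6859

8.4834 SRM
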